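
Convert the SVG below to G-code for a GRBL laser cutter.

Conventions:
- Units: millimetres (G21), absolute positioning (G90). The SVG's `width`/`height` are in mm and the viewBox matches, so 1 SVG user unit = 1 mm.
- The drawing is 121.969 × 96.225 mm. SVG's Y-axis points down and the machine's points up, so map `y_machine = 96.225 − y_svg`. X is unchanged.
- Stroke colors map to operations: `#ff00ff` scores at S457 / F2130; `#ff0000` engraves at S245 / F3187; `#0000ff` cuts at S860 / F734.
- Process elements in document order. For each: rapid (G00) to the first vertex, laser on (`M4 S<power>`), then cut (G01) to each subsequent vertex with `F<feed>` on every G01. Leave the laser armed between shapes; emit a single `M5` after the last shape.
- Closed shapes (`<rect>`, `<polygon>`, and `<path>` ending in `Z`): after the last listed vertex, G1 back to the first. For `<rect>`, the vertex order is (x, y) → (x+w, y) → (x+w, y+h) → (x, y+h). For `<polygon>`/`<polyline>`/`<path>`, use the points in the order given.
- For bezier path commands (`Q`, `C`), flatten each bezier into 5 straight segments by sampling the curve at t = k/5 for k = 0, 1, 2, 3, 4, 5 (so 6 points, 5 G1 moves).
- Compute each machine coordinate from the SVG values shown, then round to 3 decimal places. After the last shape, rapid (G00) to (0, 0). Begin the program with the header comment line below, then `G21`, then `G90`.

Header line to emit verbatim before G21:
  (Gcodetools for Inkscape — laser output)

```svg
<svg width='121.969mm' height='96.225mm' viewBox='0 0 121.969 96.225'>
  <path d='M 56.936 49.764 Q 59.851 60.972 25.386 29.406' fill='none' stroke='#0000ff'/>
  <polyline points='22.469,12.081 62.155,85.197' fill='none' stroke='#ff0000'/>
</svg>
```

(Gcodetools for Inkscape — laser output)
G21
G90
G00 X56.936 Y46.461
M4 S860
G01 X56.607 Y43.689 F734
G01 X53.287 Y44.338 F734
G01 X46.977 Y48.410 F734
G01 X37.677 Y55.904 F734
G01 X25.386 Y66.819 F734
G00 X22.469 Y84.144
M4 S245
G01 X62.155 Y11.028 F3187
M5
G00 X0.000 Y0.000

viewBox `0 0 121.969 96.225` with mm width/height → 1 unit = 1 mm. Flip: y_m = 96.225 − y_svg.

**Shape 1** — `<path>` quadratic bezier, stroke `#0000ff` → cut (S860, F734). Control points (SVG): P0=(56.936,49.764), P1=(59.851,60.972), P2=(25.386,29.406); sampled at t=k/5. Machine vertices: (56.936,46.461) → (56.607,43.689) → (53.287,44.338) → (46.977,48.410) → (37.677,55.904) → (25.386,66.819). Open path.

**Shape 2** — `<polyline>` line segment, stroke `#ff0000` → engrave (S245, F3187). Machine vertices: (22.469,84.144) → (62.155,11.028). Open path.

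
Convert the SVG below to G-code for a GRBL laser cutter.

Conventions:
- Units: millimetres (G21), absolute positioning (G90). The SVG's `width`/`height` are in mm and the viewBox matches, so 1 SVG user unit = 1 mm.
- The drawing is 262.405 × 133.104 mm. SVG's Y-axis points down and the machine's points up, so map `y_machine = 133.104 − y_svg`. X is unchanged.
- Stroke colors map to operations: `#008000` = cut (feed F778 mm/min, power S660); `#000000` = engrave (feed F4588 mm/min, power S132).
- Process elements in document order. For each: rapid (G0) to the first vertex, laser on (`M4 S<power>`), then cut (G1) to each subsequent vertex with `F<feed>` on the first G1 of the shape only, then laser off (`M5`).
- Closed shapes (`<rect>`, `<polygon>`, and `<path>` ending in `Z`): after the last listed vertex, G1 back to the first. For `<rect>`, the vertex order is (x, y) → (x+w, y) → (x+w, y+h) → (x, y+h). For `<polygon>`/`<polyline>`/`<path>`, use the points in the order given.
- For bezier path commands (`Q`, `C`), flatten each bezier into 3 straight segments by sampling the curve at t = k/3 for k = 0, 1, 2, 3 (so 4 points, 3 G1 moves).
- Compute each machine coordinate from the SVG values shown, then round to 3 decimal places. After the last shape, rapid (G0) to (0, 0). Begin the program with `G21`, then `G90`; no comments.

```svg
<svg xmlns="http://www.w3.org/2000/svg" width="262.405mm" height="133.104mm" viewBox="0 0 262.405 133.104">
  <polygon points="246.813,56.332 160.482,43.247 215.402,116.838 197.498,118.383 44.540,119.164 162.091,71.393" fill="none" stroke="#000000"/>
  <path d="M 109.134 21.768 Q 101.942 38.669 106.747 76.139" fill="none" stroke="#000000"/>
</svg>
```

G21
G90
G0 X246.813 Y76.772
M4 S132
G1 X160.482 Y89.857 F4588
G1 X215.402 Y16.266
G1 X197.498 Y14.721
G1 X44.540 Y13.940
G1 X162.091 Y61.711
G1 X246.813 Y76.772
M5
G0 X109.134 Y111.336
M4 S132
G1 X105.672 Y97.783 F4588
G1 X104.877 Y79.660
G1 X106.747 Y56.965
M5
G0 X0.000 Y0.000

viewBox `0 0 262.405 133.104` with mm width/height → 1 unit = 1 mm. Flip: y_m = 133.104 − y_svg.

**Shape 1** — `<polygon>` closed polygon, stroke `#000000` → engrave (S132, F4588). Machine vertices: (246.813,76.772) → (160.482,89.857) → (215.402,16.266) → (197.498,14.721) → (44.540,13.940) → (162.091,61.711) → (246.813,76.772). Closed: final G1 returns to the first vertex.

**Shape 2** — `<path>` quadratic bezier, stroke `#000000` → engrave (S132, F4588). Control points (SVG): P0=(109.134,21.768), P1=(101.942,38.669), P2=(106.747,76.139); sampled at t=k/3. Machine vertices: (109.134,111.336) → (105.672,97.783) → (104.877,79.660) → (106.747,56.965). Open path.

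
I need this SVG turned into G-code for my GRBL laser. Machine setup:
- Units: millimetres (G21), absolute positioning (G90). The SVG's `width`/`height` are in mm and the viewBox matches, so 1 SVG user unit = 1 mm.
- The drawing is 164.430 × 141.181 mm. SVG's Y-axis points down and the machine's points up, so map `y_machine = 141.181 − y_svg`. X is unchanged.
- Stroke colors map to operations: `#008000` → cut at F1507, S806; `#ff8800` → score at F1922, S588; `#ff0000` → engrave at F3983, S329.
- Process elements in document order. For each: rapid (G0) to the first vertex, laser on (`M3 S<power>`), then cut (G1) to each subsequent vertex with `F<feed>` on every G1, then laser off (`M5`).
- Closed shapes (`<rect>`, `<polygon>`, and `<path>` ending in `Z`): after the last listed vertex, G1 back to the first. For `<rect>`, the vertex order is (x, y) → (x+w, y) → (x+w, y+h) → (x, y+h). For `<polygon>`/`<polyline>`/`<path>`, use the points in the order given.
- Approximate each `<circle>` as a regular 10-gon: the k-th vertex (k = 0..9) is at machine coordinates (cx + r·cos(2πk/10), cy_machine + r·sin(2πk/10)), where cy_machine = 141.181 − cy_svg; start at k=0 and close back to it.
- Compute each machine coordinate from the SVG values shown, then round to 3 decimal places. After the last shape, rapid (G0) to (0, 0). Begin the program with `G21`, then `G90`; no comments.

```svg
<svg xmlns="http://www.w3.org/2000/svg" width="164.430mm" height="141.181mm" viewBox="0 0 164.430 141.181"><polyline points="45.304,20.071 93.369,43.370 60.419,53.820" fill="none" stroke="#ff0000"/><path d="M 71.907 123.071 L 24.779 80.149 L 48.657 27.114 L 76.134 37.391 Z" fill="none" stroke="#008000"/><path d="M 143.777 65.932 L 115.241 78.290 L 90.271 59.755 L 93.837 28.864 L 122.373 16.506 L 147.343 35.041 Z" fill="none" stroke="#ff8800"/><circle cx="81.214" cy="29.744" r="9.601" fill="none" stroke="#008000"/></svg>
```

G21
G90
G0 X45.304 Y121.110
M3 S329
G1 X93.369 Y97.811 F3983
G1 X60.419 Y87.361 F3983
M5
G0 X71.907 Y18.110
M3 S806
G1 X24.779 Y61.032 F1507
G1 X48.657 Y114.067 F1507
G1 X76.134 Y103.790 F1507
G1 X71.907 Y18.110 F1507
M5
G0 X143.777 Y75.249
M3 S588
G1 X115.241 Y62.891 F1922
G1 X90.271 Y81.426 F1922
G1 X93.837 Y112.317 F1922
G1 X122.373 Y124.675 F1922
G1 X147.343 Y106.140 F1922
G1 X143.777 Y75.249 F1922
M5
G0 X90.815 Y111.437
M3 S806
G1 X88.981 Y117.080 F1507
G1 X84.181 Y120.568 F1507
G1 X78.247 Y120.568 F1507
G1 X73.447 Y117.080 F1507
G1 X71.613 Y111.437 F1507
G1 X73.447 Y105.794 F1507
G1 X78.247 Y102.306 F1507
G1 X84.181 Y102.306 F1507
G1 X88.981 Y105.794 F1507
G1 X90.815 Y111.437 F1507
M5
G0 X0.000 Y0.000

viewBox `0 0 164.430 141.181` with mm width/height → 1 unit = 1 mm. Flip: y_m = 141.181 − y_svg.

**Shape 1** — `<polyline>` open polyline, stroke `#ff0000` → engrave (S329, F3983). Machine vertices: (45.304,121.110) → (93.369,97.811) → (60.419,87.361). Open path.

**Shape 2** — `<path>` closed polygon, stroke `#008000` → cut (S806, F1507). Machine vertices: (71.907,18.110) → (24.779,61.032) → (48.657,114.067) → (76.134,103.790) → (71.907,18.110). Closed: final G1 returns to the first vertex.

**Shape 3** — `<path>` regular polygon, stroke `#ff8800` → score (S588, F1922). Machine vertices: (143.777,75.249) → (115.241,62.891) → (90.271,81.426) → (93.837,112.317) → (122.373,124.675) → (147.343,106.140) → (143.777,75.249). Closed: final G1 returns to the first vertex.

**Shape 4** — `<circle>` circle, stroke `#008000` → cut (S806, F1507). Machine vertices: (90.815,111.437) → (88.981,117.080) → (84.181,120.568) → (78.247,120.568) → (73.447,117.080) → (71.613,111.437) → (73.447,105.794) → (78.247,102.306) → (84.181,102.306) → (88.981,105.794) → (90.815,111.437). Closed: final G1 returns to the first vertex.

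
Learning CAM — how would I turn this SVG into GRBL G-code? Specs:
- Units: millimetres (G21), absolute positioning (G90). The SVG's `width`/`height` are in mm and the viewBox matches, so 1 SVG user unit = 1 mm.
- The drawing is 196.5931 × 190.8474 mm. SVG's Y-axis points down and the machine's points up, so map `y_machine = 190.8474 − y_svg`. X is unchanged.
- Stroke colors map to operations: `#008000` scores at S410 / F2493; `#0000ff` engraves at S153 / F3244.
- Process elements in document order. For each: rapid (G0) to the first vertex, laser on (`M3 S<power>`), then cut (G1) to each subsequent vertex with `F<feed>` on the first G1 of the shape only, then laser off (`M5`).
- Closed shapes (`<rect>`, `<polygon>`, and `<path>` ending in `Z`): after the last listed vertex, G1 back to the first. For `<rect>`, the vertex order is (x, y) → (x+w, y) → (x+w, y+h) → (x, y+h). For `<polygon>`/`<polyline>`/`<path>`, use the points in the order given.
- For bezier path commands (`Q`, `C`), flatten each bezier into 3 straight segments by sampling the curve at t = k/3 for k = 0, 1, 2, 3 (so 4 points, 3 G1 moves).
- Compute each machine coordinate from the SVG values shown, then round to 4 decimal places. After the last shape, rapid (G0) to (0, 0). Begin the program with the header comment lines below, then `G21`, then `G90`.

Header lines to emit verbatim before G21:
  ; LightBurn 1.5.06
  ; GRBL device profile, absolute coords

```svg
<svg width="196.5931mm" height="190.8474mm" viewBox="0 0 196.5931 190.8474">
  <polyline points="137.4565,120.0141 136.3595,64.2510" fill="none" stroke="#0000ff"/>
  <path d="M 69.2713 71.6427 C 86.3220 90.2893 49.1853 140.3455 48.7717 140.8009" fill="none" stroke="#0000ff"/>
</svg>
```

; LightBurn 1.5.06
; GRBL device profile, absolute coords
G21
G90
G0 X137.4565 Y70.8333
M3 S153
G1 X136.3595 Y126.5964 F3244
M5
G0 X69.2713 Y119.2047
M3 S153
G1 X71.6266 Y93.0886 F3244
G1 X58.0593 Y64.0351
G1 X48.7717 Y50.0465
M5
G0 X0.0000 Y0.0000

viewBox `0 0 196.5931 190.8474` with mm width/height → 1 unit = 1 mm. Flip: y_m = 190.8474 − y_svg.

**Shape 1** — `<polyline>` line segment, stroke `#0000ff` → engrave (S153, F3244). Machine vertices: (137.4565,70.8333) → (136.3595,126.5964). Open path.

**Shape 2** — `<path>` cubic bezier, stroke `#0000ff` → engrave (S153, F3244). Control points (SVG): P0=(69.2713,71.6427), P1=(86.3220,90.2893), P2=(49.1853,140.3455), P3=(48.7717,140.8009); sampled at t=k/3. Machine vertices: (69.2713,119.2047) → (71.6266,93.0886) → (58.0593,64.0351) → (48.7717,50.0465). Open path.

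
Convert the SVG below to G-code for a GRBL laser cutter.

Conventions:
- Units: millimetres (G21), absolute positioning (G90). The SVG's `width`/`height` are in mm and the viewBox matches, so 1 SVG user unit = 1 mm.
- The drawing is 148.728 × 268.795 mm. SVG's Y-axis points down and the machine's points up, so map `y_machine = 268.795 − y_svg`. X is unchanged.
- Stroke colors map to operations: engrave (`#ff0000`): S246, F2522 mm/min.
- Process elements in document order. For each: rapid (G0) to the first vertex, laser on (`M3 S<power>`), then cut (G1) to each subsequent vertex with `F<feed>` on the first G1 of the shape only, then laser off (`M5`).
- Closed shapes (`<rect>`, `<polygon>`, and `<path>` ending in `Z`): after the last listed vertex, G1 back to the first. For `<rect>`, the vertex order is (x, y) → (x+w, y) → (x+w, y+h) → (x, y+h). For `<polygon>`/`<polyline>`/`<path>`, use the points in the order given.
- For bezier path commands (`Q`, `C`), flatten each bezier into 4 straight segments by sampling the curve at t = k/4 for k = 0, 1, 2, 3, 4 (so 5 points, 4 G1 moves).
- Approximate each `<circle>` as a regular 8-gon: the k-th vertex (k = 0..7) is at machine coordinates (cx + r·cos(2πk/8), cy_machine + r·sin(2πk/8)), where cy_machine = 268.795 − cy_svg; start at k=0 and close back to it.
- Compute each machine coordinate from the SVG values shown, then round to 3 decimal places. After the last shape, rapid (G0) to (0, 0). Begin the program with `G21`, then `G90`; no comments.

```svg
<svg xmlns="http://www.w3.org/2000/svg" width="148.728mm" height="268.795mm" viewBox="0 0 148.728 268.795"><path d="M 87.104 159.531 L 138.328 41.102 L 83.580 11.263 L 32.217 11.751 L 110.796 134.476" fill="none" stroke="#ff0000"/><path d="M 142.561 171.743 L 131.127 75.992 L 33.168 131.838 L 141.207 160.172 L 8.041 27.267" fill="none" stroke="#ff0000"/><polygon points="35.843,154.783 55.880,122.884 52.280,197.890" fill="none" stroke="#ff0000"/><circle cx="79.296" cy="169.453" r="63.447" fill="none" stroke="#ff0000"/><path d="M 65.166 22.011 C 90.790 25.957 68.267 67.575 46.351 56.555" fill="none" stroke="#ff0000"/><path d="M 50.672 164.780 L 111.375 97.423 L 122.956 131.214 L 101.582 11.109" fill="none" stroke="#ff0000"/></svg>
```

Since the viewBox matches the mm dimensions, user units are millimetres directly. The only transform is the Y-flip y_m = 268.795 − y_svg.

Shape 1 is a open polyline drawn with `<path>`. Its stroke #ff0000 means engrave at S246, F2522. After flipping Y the toolpath is (87.104,109.264) → (138.328,227.693) → (83.580,257.532) → (32.217,257.044) → (110.796,134.319).

Shape 2 is a open polyline drawn with `<path>`. Its stroke #ff0000 means engrave at S246, F2522. After flipping Y the toolpath is (142.561,97.052) → (131.127,192.803) → (33.168,136.957) → (141.207,108.623) → (8.041,241.528).

Shape 3 is a closed polygon drawn with `<polygon>`. Its stroke #ff0000 means engrave at S246, F2522. After flipping Y the toolpath is (35.843,114.012) → (55.880,145.911) → (52.280,70.905) → (35.843,114.012), returning to the start.

Shape 4 is a circle drawn with `<circle>`. Its stroke #ff0000 means engrave at S246, F2522. After flipping Y the toolpath is (142.743,99.342) → (124.160,144.206) → (79.296,162.789) → (34.432,144.206) → (15.849,99.342) → (34.432,54.478) → (79.296,35.895) → (124.160,54.478) → (142.743,99.342), returning to the start.

Shape 5 is a cubic bezier drawn with `<path>`. Its stroke #ff0000 means engrave at S246, F2522. After flipping Y the toolpath is (65.166,246.784) → (76.118,238.172) → (73.586,223.900) → (62.140,212.434) → (46.351,212.240).

Shape 6 is a open polyline drawn with `<path>`. Its stroke #ff0000 means engrave at S246, F2522. After flipping Y the toolpath is (50.672,104.015) → (111.375,171.372) → (122.956,137.581) → (101.582,257.686).

G21
G90
G0 X87.104 Y109.264
M3 S246
G1 X138.328 Y227.693 F2522
G1 X83.580 Y257.532
G1 X32.217 Y257.044
G1 X110.796 Y134.319
M5
G0 X142.561 Y97.052
M3 S246
G1 X131.127 Y192.803 F2522
G1 X33.168 Y136.957
G1 X141.207 Y108.623
G1 X8.041 Y241.528
M5
G0 X35.843 Y114.012
M3 S246
G1 X55.880 Y145.911 F2522
G1 X52.280 Y70.905
G1 X35.843 Y114.012
M5
G0 X142.743 Y99.342
M3 S246
G1 X124.160 Y144.206 F2522
G1 X79.296 Y162.789
G1 X34.432 Y144.206
G1 X15.849 Y99.342
G1 X34.432 Y54.478
G1 X79.296 Y35.895
G1 X124.160 Y54.478
G1 X142.743 Y99.342
M5
G0 X65.166 Y246.784
M3 S246
G1 X76.118 Y238.172 F2522
G1 X73.586 Y223.900
G1 X62.140 Y212.434
G1 X46.351 Y212.240
M5
G0 X50.672 Y104.015
M3 S246
G1 X111.375 Y171.372 F2522
G1 X122.956 Y137.581
G1 X101.582 Y257.686
M5
G0 X0.000 Y0.000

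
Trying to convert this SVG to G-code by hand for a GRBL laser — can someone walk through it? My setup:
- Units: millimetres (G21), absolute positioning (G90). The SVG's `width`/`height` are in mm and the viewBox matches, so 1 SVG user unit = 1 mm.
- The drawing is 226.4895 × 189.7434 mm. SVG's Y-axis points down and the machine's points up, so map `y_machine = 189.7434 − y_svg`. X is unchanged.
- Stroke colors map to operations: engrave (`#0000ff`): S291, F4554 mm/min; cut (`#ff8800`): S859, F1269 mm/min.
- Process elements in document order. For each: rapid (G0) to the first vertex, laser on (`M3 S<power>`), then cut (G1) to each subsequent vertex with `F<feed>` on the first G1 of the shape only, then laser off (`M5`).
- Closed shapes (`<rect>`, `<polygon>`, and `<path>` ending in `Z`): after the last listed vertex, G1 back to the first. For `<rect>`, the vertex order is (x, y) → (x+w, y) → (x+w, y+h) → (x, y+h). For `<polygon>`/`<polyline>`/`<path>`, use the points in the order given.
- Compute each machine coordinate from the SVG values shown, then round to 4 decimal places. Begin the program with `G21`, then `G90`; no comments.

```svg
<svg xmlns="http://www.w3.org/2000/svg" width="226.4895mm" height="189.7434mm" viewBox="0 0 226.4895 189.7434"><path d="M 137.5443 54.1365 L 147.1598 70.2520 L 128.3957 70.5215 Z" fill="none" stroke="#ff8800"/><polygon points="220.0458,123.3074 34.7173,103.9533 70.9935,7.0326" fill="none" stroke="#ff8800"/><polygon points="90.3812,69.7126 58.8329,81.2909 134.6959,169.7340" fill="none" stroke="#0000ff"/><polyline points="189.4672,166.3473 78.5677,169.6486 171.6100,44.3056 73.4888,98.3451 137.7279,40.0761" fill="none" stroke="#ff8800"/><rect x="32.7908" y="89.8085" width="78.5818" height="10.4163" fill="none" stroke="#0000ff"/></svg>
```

viewBox `0 0 226.4895 189.7434` with mm width/height → 1 unit = 1 mm. Flip: y_m = 189.7434 − y_svg.

**Shape 1** — `<path>` regular polygon, stroke `#ff8800` → cut (S859, F1269). Machine vertices: (137.5443,135.6069) → (147.1598,119.4914) → (128.3957,119.2219) → (137.5443,135.6069). Closed: final G1 returns to the first vertex.

**Shape 2** — `<polygon>` closed polygon, stroke `#ff8800` → cut (S859, F1269). Machine vertices: (220.0458,66.4360) → (34.7173,85.7901) → (70.9935,182.7108) → (220.0458,66.4360). Closed: final G1 returns to the first vertex.

**Shape 3** — `<polygon>` closed polygon, stroke `#0000ff` → engrave (S291, F4554). Machine vertices: (90.3812,120.0308) → (58.8329,108.4525) → (134.6959,20.0094) → (90.3812,120.0308). Closed: final G1 returns to the first vertex.

**Shape 4** — `<polyline>` open polyline, stroke `#ff8800` → cut (S859, F1269). Machine vertices: (189.4672,23.3961) → (78.5677,20.0948) → (171.6100,145.4378) → (73.4888,91.3983) → (137.7279,149.6673). Open path.

**Shape 5** — `<rect>` rectangle, stroke `#0000ff` → engrave (S291, F4554). Machine vertices: (32.7908,99.9349) → (111.3726,99.9349) → (111.3726,89.5186) → (32.7908,89.5186) → (32.7908,99.9349). Closed: final G1 returns to the first vertex.

G21
G90
G0 X137.5443 Y135.6069
M3 S859
G1 X147.1598 Y119.4914 F1269
G1 X128.3957 Y119.2219
G1 X137.5443 Y135.6069
M5
G0 X220.0458 Y66.4360
M3 S859
G1 X34.7173 Y85.7901 F1269
G1 X70.9935 Y182.7108
G1 X220.0458 Y66.4360
M5
G0 X90.3812 Y120.0308
M3 S291
G1 X58.8329 Y108.4525 F4554
G1 X134.6959 Y20.0094
G1 X90.3812 Y120.0308
M5
G0 X189.4672 Y23.3961
M3 S859
G1 X78.5677 Y20.0948 F1269
G1 X171.6100 Y145.4378
G1 X73.4888 Y91.3983
G1 X137.7279 Y149.6673
M5
G0 X32.7908 Y99.9349
M3 S291
G1 X111.3726 Y99.9349 F4554
G1 X111.3726 Y89.5186
G1 X32.7908 Y89.5186
G1 X32.7908 Y99.9349
M5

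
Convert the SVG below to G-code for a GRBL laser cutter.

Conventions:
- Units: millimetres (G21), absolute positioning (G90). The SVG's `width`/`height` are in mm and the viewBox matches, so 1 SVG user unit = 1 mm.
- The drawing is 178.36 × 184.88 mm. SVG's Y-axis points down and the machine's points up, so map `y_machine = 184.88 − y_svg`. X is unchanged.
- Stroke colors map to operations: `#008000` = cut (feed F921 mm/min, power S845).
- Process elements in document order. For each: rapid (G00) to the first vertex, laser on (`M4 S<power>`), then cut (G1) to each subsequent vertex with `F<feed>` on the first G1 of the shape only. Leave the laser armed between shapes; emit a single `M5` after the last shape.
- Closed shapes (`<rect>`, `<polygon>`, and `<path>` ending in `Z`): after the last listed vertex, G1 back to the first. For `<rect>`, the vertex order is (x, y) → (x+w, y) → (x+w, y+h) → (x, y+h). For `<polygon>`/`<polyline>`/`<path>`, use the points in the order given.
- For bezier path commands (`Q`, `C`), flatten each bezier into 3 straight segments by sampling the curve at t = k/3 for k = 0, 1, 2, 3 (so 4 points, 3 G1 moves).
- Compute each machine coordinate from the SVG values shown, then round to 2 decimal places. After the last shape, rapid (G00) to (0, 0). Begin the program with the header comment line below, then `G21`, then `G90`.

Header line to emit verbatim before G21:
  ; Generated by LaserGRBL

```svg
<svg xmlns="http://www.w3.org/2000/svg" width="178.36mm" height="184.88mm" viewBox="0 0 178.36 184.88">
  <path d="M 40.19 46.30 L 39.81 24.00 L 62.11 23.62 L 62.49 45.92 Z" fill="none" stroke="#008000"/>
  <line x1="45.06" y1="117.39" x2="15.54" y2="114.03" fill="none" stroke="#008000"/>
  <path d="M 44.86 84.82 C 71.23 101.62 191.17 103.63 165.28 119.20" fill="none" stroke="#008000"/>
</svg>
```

; Generated by LaserGRBL
G21
G90
G00 X40.19 Y138.58
M4 S845
G1 X39.81 Y160.88 F921
G1 X62.11 Y161.26
G1 X62.49 Y138.96
G1 X40.19 Y138.58
G00 X45.06 Y67.49
M4 S845
G1 X15.54 Y70.85 F921
G00 X44.86 Y100.06
M4 S845
G1 X93.55 Y87.14 F921
G1 X151.43 Y77.78
G1 X165.28 Y65.68
M5
G00 X0.00 Y0.00

Since the viewBox matches the mm dimensions, user units are millimetres directly. The only transform is the Y-flip y_m = 184.88 − y_svg.

Shape 1 is a regular polygon drawn with `<path>`. Its stroke #008000 means cut at S845, F921. After flipping Y the toolpath is (40.19,138.58) → (39.81,160.88) → (62.11,161.26) → (62.49,138.96) → (40.19,138.58), returning to the start.

Shape 2 is a line segment drawn with `<line>`. Its stroke #008000 means cut at S845, F921. After flipping Y the toolpath is (45.06,67.49) → (15.54,70.85).

Shape 3 is a cubic bezier drawn with `<path>`. Its stroke #008000 means cut at S845, F921. After flipping Y the toolpath is (44.86,100.06) → (93.55,87.14) → (151.43,77.78) → (165.28,65.68).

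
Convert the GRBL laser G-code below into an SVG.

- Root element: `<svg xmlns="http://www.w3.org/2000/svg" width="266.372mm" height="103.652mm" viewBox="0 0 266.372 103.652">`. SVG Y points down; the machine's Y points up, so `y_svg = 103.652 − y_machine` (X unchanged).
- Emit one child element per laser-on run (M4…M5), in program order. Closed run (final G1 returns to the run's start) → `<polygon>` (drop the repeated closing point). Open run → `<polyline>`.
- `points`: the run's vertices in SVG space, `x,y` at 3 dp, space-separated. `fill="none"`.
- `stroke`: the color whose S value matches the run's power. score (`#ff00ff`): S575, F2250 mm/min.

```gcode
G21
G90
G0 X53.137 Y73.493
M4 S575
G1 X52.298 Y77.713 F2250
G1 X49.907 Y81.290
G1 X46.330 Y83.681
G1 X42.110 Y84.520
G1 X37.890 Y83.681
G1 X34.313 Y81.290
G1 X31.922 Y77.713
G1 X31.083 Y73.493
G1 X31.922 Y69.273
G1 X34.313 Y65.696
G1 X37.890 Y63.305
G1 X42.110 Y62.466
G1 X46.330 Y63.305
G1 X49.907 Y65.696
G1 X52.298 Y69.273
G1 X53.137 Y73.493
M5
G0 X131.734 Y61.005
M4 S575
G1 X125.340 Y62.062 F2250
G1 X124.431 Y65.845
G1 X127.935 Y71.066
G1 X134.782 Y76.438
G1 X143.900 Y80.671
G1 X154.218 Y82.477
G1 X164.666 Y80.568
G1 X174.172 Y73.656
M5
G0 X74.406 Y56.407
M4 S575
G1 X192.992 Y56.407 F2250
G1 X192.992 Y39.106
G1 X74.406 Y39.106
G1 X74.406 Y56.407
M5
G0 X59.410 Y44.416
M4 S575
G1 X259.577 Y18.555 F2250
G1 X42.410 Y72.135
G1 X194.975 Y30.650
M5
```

<svg xmlns="http://www.w3.org/2000/svg" width="266.372mm" height="103.652mm" viewBox="0 0 266.372 103.652">
  <polygon points="53.137,30.159 52.298,25.939 49.907,22.362 46.330,19.971 42.110,19.132 37.890,19.971 34.313,22.362 31.922,25.939 31.083,30.159 31.922,34.379 34.313,37.956 37.890,40.347 42.110,41.186 46.330,40.347 49.907,37.956 52.298,34.379" fill="none" stroke="#ff00ff"/>
  <polyline points="131.734,42.647 125.340,41.590 124.431,37.807 127.935,32.586 134.782,27.214 143.900,22.981 154.218,21.175 164.666,23.084 174.172,29.996" fill="none" stroke="#ff00ff"/>
  <polygon points="74.406,47.245 192.992,47.245 192.992,64.546 74.406,64.546" fill="none" stroke="#ff00ff"/>
  <polyline points="59.410,59.236 259.577,85.097 42.410,31.517 194.975,73.002" fill="none" stroke="#ff00ff"/>
</svg>

Machine Y-up, SVG Y-down with viewBox height 103.652, so y_svg = 103.652 − y_machine; X carries over. Every run uses S575, so all elements get stroke `#ff00ff` (score).

Run 1: The run returns to its start, so emit a `<polygon>` with points (Y-flipped): 53.137,30.159 52.298,25.939 49.907,22.362 46.330,19.971 42.110,19.132 37.890,19.971 34.313,22.362 31.922,25.939 31.083,30.159 31.922,34.379 34.313,37.956 37.890,40.347 42.110,41.186 46.330,40.347 49.907,37.956 52.298,34.379.

Run 2: The run is open, so emit a `<polyline>` with points (Y-flipped): 131.734,42.647 125.340,41.590 124.431,37.807 127.935,32.586 134.782,27.214 143.900,22.981 154.218,21.175 164.666,23.084 174.172,29.996.

Run 3: The run returns to its start, so emit a `<polygon>` with points (Y-flipped): 74.406,47.245 192.992,47.245 192.992,64.546 74.406,64.546.

Run 4: The run is open, so emit a `<polyline>` with points (Y-flipped): 59.410,59.236 259.577,85.097 42.410,31.517 194.975,73.002.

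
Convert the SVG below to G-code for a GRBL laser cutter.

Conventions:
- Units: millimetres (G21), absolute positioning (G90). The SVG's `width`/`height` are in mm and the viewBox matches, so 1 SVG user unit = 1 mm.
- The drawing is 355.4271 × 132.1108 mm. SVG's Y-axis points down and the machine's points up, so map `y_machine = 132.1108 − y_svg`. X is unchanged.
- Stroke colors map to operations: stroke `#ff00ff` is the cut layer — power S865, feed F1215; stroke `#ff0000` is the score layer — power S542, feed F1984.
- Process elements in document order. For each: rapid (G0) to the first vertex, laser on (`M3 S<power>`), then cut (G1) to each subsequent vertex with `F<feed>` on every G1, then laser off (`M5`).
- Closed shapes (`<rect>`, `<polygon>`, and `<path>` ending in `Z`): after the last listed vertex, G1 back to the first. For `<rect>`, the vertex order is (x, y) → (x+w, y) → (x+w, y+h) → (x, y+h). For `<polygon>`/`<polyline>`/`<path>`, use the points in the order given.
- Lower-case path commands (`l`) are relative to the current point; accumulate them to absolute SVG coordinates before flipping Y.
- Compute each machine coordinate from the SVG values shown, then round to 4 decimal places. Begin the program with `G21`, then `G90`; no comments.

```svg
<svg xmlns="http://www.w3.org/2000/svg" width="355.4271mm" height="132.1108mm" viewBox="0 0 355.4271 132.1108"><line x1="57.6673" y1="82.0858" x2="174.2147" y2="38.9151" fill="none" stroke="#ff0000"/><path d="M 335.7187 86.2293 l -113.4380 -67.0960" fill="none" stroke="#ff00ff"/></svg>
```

G21
G90
G0 X57.6673 Y50.0250
M3 S542
G1 X174.2147 Y93.1957 F1984
M5
G0 X335.7187 Y45.8815
M3 S865
G1 X222.2807 Y112.9775 F1215
M5

1 u = 1 mm; y_m = 132.1108 − y.

[1] `<line>` line segment, #ff0000→score S542 F1984: (57.6673,50.0250) → (174.2147,93.1957)

[2] `<path>` line segment, #ff00ff→cut S865 F1215: (335.7187,45.8815) → (222.2807,112.9775)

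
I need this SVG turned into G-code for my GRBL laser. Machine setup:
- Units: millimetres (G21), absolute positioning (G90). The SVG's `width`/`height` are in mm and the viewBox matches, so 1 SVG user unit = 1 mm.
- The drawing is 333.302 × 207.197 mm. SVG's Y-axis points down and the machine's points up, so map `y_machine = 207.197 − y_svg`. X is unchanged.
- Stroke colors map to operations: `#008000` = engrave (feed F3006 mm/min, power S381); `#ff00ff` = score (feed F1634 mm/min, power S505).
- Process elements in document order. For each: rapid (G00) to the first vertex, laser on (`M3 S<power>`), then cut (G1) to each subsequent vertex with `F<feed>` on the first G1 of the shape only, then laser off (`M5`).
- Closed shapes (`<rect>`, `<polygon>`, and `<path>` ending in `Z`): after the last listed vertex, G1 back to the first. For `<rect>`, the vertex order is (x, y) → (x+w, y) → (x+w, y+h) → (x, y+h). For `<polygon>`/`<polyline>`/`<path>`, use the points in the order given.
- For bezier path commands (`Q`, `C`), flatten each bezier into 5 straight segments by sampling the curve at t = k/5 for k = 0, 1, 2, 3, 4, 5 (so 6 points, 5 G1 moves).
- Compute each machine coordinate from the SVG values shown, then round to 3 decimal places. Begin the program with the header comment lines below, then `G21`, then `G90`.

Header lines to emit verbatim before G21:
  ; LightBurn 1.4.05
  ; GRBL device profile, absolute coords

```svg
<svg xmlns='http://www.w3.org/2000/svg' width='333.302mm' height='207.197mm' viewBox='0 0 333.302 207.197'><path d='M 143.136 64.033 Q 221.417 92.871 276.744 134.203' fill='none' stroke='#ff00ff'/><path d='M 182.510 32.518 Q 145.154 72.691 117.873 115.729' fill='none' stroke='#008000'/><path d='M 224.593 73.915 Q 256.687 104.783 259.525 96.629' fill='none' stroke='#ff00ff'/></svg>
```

1 u = 1 mm; y_m = 207.197 − y.

[1] `<path>` quadratic bezier, #ff00ff→score S505 F1634: (143.136,143.164) → (173.530,131.129) → (202.088,118.095) → (228.810,104.061) → (253.695,89.027) → (276.744,72.994)

[2] `<path>` quadratic bezier, #008000→engrave S381 F3006: (182.510,174.679) → (167.971,158.495) → (154.237,142.082) → (141.310,125.440) → (129.188,108.569) → (117.873,91.468)

[3] `<path>` quadratic bezier, #ff00ff→score S505 F1634: (224.593,133.282) → (236.260,122.496) → (245.587,114.831) → (252.574,110.288) → (257.220,108.867) → (259.525,110.568)

; LightBurn 1.4.05
; GRBL device profile, absolute coords
G21
G90
G00 X143.136 Y143.164
M3 S505
G1 X173.530 Y131.129 F1634
G1 X202.088 Y118.095
G1 X228.810 Y104.061
G1 X253.695 Y89.027
G1 X276.744 Y72.994
M5
G00 X182.510 Y174.679
M3 S381
G1 X167.971 Y158.495 F3006
G1 X154.237 Y142.082
G1 X141.310 Y125.440
G1 X129.188 Y108.569
G1 X117.873 Y91.468
M5
G00 X224.593 Y133.282
M3 S505
G1 X236.260 Y122.496 F1634
G1 X245.587 Y114.831
G1 X252.574 Y110.288
G1 X257.220 Y108.867
G1 X259.525 Y110.568
M5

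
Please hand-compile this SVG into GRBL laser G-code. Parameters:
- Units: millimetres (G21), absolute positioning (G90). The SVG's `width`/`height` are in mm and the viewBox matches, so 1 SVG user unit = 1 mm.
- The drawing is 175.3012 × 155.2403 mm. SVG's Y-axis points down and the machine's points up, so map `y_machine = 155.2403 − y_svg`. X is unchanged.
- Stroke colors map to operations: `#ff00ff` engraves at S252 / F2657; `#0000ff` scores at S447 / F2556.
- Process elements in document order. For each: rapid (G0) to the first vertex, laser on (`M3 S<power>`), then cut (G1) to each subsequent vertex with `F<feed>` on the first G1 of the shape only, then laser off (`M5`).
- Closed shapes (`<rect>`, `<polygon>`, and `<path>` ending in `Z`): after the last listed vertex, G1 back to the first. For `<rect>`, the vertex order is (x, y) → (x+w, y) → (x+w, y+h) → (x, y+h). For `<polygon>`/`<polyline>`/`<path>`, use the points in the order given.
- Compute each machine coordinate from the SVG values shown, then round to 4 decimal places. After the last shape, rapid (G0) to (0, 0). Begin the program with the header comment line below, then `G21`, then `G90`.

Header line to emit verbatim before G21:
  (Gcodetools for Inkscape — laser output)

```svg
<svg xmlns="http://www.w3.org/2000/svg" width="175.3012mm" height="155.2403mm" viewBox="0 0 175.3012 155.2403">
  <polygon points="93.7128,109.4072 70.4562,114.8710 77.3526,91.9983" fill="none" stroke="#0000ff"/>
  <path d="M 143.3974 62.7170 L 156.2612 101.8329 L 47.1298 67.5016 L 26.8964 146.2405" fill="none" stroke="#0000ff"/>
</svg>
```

viewBox `0 0 175.3012 155.2403` with mm width/height → 1 unit = 1 mm. Flip: y_m = 155.2403 − y_svg.

**Shape 1** — `<polygon>` regular polygon, stroke `#0000ff` → score (S447, F2556). Machine vertices: (93.7128,45.8331) → (70.4562,40.3693) → (77.3526,63.2420) → (93.7128,45.8331). Closed: final G1 returns to the first vertex.

**Shape 2** — `<path>` open polyline, stroke `#0000ff` → score (S447, F2556). Machine vertices: (143.3974,92.5233) → (156.2612,53.4074) → (47.1298,87.7387) → (26.8964,8.9998). Open path.

(Gcodetools for Inkscape — laser output)
G21
G90
G0 X93.7128 Y45.8331
M3 S447
G1 X70.4562 Y40.3693 F2556
G1 X77.3526 Y63.2420
G1 X93.7128 Y45.8331
M5
G0 X143.3974 Y92.5233
M3 S447
G1 X156.2612 Y53.4074 F2556
G1 X47.1298 Y87.7387
G1 X26.8964 Y8.9998
M5
G0 X0.0000 Y0.0000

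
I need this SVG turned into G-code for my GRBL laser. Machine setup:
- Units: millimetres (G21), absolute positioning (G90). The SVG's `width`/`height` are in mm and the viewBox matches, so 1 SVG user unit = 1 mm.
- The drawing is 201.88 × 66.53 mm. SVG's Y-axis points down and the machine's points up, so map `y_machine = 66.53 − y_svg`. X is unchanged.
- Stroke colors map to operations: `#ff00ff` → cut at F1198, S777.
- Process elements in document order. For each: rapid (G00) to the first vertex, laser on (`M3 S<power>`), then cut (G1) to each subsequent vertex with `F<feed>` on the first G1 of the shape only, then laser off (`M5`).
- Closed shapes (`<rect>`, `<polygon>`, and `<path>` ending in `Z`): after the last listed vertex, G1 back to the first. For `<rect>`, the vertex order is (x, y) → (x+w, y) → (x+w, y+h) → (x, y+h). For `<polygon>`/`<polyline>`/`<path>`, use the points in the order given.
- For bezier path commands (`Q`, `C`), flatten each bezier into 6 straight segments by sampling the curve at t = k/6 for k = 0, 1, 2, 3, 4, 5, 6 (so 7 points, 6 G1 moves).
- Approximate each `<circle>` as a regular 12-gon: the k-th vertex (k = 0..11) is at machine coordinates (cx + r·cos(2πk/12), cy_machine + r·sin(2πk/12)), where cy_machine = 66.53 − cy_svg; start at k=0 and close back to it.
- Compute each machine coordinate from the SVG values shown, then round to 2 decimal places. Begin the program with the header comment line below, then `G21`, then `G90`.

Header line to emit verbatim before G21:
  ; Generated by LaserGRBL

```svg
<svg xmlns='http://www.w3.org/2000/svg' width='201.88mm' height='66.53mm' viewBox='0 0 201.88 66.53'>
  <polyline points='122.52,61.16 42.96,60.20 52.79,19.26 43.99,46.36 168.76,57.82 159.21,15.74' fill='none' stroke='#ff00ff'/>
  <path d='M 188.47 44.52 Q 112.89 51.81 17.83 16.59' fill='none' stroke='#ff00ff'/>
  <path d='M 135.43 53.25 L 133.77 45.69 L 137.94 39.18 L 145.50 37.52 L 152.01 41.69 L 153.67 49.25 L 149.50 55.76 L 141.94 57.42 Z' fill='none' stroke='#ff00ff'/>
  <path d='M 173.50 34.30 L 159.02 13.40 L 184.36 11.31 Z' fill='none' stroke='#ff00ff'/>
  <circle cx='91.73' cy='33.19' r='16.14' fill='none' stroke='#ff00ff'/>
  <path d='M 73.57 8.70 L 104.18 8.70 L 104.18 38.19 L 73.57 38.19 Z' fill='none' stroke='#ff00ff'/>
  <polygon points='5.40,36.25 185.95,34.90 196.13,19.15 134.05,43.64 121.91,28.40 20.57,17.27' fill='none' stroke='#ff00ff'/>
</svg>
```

1 u = 1 mm; y_m = 66.53 − y.

[1] `<polyline>` open polyline, #ff00ff→cut S777 F1198: (122.52,5.37) → (42.96,6.33) → (52.79,47.27) → (43.99,20.17) → (168.76,8.71) → (159.21,50.79)

[2] `<path>` quadratic bezier, #ff00ff→cut S777 F1198: (188.47,22.01) → (162.74,20.76) → (135.92,21.87) → (108.02,25.35) → (79.04,31.18) → (48.98,39.38) → (17.83,49.94)

[3] `<path>` regular polygon, #ff00ff→cut S777 F1198: (135.43,13.28) → (133.77,20.84) → (137.94,27.35) → (145.50,29.01) → (152.01,24.84) → (153.67,17.28) → (149.50,10.77) → (141.94,9.11) → (135.43,13.28) (closed)

[4] `<path>` regular polygon, #ff00ff→cut S777 F1198: (173.50,32.23) → (159.02,53.13) → (184.36,55.22) → (173.50,32.23) (closed)

[5] `<circle>` circle, #ff00ff→cut S777 F1198: (107.87,33.34) → (105.71,41.41) → (99.80,47.32) → (91.73,49.48) → (83.66,47.32) → (77.75,41.41) → (75.59,33.34) → (77.75,25.27) → (83.66,19.36) → (91.73,17.20) → (99.80,19.36) → (105.71,25.27) → (107.87,33.34) (closed)

[6] `<path>` rectangle, #ff00ff→cut S777 F1198: (73.57,57.83) → (104.18,57.83) → (104.18,28.34) → (73.57,28.34) → (73.57,57.83) (closed)

[7] `<polygon>` closed polygon, #ff00ff→cut S777 F1198: (5.40,30.28) → (185.95,31.63) → (196.13,47.38) → (134.05,22.89) → (121.91,38.13) → (20.57,49.26) → (5.40,30.28) (closed)

; Generated by LaserGRBL
G21
G90
G00 X122.52 Y5.37
M3 S777
G1 X42.96 Y6.33 F1198
G1 X52.79 Y47.27
G1 X43.99 Y20.17
G1 X168.76 Y8.71
G1 X159.21 Y50.79
M5
G00 X188.47 Y22.01
M3 S777
G1 X162.74 Y20.76 F1198
G1 X135.92 Y21.87
G1 X108.02 Y25.35
G1 X79.04 Y31.18
G1 X48.98 Y39.38
G1 X17.83 Y49.94
M5
G00 X135.43 Y13.28
M3 S777
G1 X133.77 Y20.84 F1198
G1 X137.94 Y27.35
G1 X145.50 Y29.01
G1 X152.01 Y24.84
G1 X153.67 Y17.28
G1 X149.50 Y10.77
G1 X141.94 Y9.11
G1 X135.43 Y13.28
M5
G00 X173.50 Y32.23
M3 S777
G1 X159.02 Y53.13 F1198
G1 X184.36 Y55.22
G1 X173.50 Y32.23
M5
G00 X107.87 Y33.34
M3 S777
G1 X105.71 Y41.41 F1198
G1 X99.80 Y47.32
G1 X91.73 Y49.48
G1 X83.66 Y47.32
G1 X77.75 Y41.41
G1 X75.59 Y33.34
G1 X77.75 Y25.27
G1 X83.66 Y19.36
G1 X91.73 Y17.20
G1 X99.80 Y19.36
G1 X105.71 Y25.27
G1 X107.87 Y33.34
M5
G00 X73.57 Y57.83
M3 S777
G1 X104.18 Y57.83 F1198
G1 X104.18 Y28.34
G1 X73.57 Y28.34
G1 X73.57 Y57.83
M5
G00 X5.40 Y30.28
M3 S777
G1 X185.95 Y31.63 F1198
G1 X196.13 Y47.38
G1 X134.05 Y22.89
G1 X121.91 Y38.13
G1 X20.57 Y49.26
G1 X5.40 Y30.28
M5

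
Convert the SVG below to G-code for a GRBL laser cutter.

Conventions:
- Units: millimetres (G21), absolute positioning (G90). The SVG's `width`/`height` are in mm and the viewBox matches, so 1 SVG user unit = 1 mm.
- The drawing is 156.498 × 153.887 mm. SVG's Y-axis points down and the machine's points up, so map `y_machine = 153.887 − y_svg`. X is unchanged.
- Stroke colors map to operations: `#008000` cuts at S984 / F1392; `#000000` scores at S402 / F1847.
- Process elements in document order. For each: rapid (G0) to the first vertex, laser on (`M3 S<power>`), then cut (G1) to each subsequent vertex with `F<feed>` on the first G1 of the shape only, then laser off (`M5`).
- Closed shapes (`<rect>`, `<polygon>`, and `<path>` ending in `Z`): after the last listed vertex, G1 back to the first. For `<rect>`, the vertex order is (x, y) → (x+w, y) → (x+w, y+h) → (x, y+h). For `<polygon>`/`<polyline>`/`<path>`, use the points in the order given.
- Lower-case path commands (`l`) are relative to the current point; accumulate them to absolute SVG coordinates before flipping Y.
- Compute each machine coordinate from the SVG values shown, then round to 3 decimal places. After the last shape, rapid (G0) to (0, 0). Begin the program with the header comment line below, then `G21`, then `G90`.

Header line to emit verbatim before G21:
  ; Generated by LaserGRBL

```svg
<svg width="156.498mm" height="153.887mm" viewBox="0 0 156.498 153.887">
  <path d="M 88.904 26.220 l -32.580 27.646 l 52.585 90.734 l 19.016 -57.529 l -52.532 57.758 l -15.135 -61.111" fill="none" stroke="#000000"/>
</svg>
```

1 u = 1 mm; y_m = 153.887 − y.

[1] `<path>` open polyline, #000000→score S402 F1847: (88.904,127.667) → (56.324,100.021) → (108.909,9.287) → (127.925,66.816) → (75.393,9.058) → (60.258,70.169)

; Generated by LaserGRBL
G21
G90
G0 X88.904 Y127.667
M3 S402
G1 X56.324 Y100.021 F1847
G1 X108.909 Y9.287
G1 X127.925 Y66.816
G1 X75.393 Y9.058
G1 X60.258 Y70.169
M5
G0 X0.000 Y0.000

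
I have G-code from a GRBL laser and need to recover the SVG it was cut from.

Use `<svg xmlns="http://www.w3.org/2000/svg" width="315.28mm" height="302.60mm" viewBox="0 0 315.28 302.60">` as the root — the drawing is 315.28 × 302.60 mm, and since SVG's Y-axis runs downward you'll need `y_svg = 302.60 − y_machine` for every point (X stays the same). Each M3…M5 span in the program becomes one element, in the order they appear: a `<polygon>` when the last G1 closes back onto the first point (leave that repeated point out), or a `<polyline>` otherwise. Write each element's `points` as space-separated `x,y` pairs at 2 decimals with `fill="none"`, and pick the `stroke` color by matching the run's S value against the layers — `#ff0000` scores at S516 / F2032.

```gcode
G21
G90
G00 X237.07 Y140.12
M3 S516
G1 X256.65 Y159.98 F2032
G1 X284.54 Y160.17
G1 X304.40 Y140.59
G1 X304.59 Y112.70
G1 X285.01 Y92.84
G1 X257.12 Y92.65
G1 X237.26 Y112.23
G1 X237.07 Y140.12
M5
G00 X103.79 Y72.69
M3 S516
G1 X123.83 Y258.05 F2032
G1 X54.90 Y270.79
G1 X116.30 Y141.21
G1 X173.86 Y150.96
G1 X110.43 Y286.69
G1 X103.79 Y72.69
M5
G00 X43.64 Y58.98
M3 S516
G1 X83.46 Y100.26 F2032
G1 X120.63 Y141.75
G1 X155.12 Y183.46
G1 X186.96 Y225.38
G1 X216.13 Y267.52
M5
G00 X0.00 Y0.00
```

y_svg = 302.60 − y_m. Every run uses S516, so all elements get stroke `#ff0000` (score).

[1] closed run; points: 237.07,162.48 256.65,142.62 284.54,142.43 304.40,162.01 304.59,189.90 285.01,209.76 257.12,209.95 237.26,190.37

[2] closed run; points: 103.79,229.91 123.83,44.55 54.90,31.81 116.30,161.39 173.86,151.64 110.43,15.91

[3] open run; points: 43.64,243.62 83.46,202.34 120.63,160.85 155.12,119.14 186.96,77.22 216.13,35.08

<svg xmlns="http://www.w3.org/2000/svg" width="315.28mm" height="302.60mm" viewBox="0 0 315.28 302.60">
  <polygon points="237.07,162.48 256.65,142.62 284.54,142.43 304.40,162.01 304.59,189.90 285.01,209.76 257.12,209.95 237.26,190.37" fill="none" stroke="#ff0000"/>
  <polygon points="103.79,229.91 123.83,44.55 54.90,31.81 116.30,161.39 173.86,151.64 110.43,15.91" fill="none" stroke="#ff0000"/>
  <polyline points="43.64,243.62 83.46,202.34 120.63,160.85 155.12,119.14 186.96,77.22 216.13,35.08" fill="none" stroke="#ff0000"/>
</svg>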